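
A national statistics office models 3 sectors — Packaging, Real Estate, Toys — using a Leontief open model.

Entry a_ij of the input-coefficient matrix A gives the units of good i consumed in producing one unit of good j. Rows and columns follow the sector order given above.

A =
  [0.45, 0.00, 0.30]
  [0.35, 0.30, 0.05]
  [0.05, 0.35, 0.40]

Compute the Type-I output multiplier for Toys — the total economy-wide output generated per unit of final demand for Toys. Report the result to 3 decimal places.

m_T = 4.178

I − A =
  [   0.55     0.00    -0.30]
  [  -0.35     0.70    -0.05]
  [  -0.05    -0.35     0.60]
Cofactors of I−A, C_ij = (−1)^(i+j)·(minor ij) (rows/columns in the sector order above):
  C_11 = (0.70)(0.60) − (-0.05)(-0.35) = 0.4025
  C_12 = −[(-0.35)(0.60) − (-0.05)(-0.05)] = 0.2125
  C_13 = (-0.35)(-0.35) − (0.70)(-0.05) = 0.1575
  C_21 = −[(0.00)(0.60) − (-0.30)(-0.35)] = 0.1050
  C_22 = (0.55)(0.60) − (-0.30)(-0.05) = 0.3150
  C_23 = −[(0.55)(-0.35) − (0.00)(-0.05)] = 0.1925
  C_31 = (0.00)(-0.05) − (-0.30)(0.70) = 0.2100
  C_32 = −[(0.55)(-0.05) − (-0.30)(-0.35)] = 0.1325
  C_33 = (0.55)(0.70) − (0.00)(-0.35) = 0.3850
det(I−A) = Σ_j (I−A)_1j·C_1j = (0.55)(0.4025) + (0.00)(0.2125) + (-0.30)(0.1575) = 0.174125
adj(I−A) = Cᵀ =
  [ 0.4025   0.1050   0.2100]
  [ 0.2125   0.3150   0.1325]
  [ 0.1575   0.1925   0.3850]
(I − A)⁻¹ = adj(I−A) / det(I−A) ≈
  [   2.3116     0.6030     1.2060]
  [   1.2204     1.8090     0.7609]
  [   0.9045     1.1055     2.2111]
The output multiplier for sector j is the column-j sum of the Leontief inverse (I − A)⁻¹ = adj(I−A) / det(I−A).
Column T of adj(I−A): (0.2100, 0.1325, 0.3850); det(I−A) = 0.174125.
m_T = (0.2100 + 0.1325 + 0.3850) / 0.174125 = 0.7275 / 0.174125 ≈ 4.178.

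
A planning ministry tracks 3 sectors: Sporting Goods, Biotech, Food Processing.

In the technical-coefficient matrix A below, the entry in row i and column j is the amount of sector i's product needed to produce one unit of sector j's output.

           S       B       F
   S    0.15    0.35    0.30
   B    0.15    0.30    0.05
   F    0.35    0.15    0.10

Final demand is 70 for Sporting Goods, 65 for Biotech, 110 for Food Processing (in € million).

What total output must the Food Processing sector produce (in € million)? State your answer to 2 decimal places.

x_F = 239.32

I − A =
  [   0.85    -0.35    -0.30]
  [  -0.15     0.70    -0.05]
  [  -0.35    -0.15     0.90]
Cofactors of I−A, C_ij = (−1)^(i+j)·(minor ij) (rows/columns in the sector order above):
  C_11 = (0.70)(0.90) − (-0.05)(-0.15) = 0.6225
  C_12 = −[(-0.15)(0.90) − (-0.05)(-0.35)] = 0.1525
  C_13 = (-0.15)(-0.15) − (0.70)(-0.35) = 0.2675
  C_21 = −[(-0.35)(0.90) − (-0.30)(-0.15)] = 0.3600
  C_22 = (0.85)(0.90) − (-0.30)(-0.35) = 0.6600
  C_23 = −[(0.85)(-0.15) − (-0.35)(-0.35)] = 0.2500
  C_31 = (-0.35)(-0.05) − (-0.30)(0.70) = 0.2275
  C_32 = −[(0.85)(-0.05) − (-0.30)(-0.15)] = 0.0875
  C_33 = (0.85)(0.70) − (-0.35)(-0.15) = 0.5425
det(I−A) = Σ_j (I−A)_1j·C_1j = (0.85)(0.6225) + (-0.35)(0.1525) + (-0.30)(0.2675) = 0.3955
adj(I−A) = Cᵀ =
  [ 0.6225   0.3600   0.2275]
  [ 0.1525   0.6600   0.0875]
  [ 0.2675   0.2500   0.5425]
(I − A)⁻¹ = adj(I−A) / det(I−A) ≈
  [   1.5740     0.9102     0.5752]
  [   0.3856     1.6688     0.2212]
  [   0.6764     0.6321     1.3717]
x = (I − A)⁻¹ d = adj(I−A)·d / det(I−A), with det(I−A) = 0.3955:
  x_S = (0.6225·70 + 0.3600·65 + 0.2275·110) / 0.3955 = 92.00 / 0.3955 ≈ 232.62
  x_B = (0.1525·70 + 0.6600·65 + 0.0875·110) / 0.3955 = 63.20 / 0.3955 ≈ 159.80
  x_F = (0.2675·70 + 0.2500·65 + 0.5425·110) / 0.3955 = 94.65 / 0.3955 ≈ 239.32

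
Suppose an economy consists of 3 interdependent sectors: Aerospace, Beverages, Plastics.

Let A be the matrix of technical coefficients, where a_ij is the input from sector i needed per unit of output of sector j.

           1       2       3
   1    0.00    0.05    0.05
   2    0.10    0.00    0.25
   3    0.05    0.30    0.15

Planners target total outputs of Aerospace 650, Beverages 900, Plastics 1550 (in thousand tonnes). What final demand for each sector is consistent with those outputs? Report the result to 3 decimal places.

I − A =
  [   1.00    -0.05    -0.05]
  [  -0.10     1.00    -0.25]
  [  -0.05    -0.30     0.85]
d = (I − A) x:
  d_1 = (+1.00)·650 + (-0.05)·900 + (-0.05)·1550 = 527.500
  d_2 = (-0.10)·650 + (+1.00)·900 + (-0.25)·1550 = 447.500
  d_3 = (-0.05)·650 + (-0.30)·900 + (+0.85)·1550 = 1015.000

d_1 = 527.500, d_2 = 447.500, d_3 = 1015.000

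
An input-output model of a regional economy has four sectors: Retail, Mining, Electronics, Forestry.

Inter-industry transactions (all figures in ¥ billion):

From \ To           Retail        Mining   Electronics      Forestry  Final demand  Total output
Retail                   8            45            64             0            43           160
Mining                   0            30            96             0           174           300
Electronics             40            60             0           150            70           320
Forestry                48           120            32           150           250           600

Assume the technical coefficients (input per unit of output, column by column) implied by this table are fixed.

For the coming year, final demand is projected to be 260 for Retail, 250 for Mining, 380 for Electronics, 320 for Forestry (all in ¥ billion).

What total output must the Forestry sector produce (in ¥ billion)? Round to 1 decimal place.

x_4 = 1078.4

Technical coefficients a_ij = z_ij / X_j:
  a_11 = 8/160 = 0.05, a_21 = 0/160 = 0.00, a_31 = 40/160 = 0.25, a_41 = 48/160 = 0.30
  a_12 = 45/300 = 0.15, a_22 = 30/300 = 0.10, a_32 = 60/300 = 0.20, a_42 = 120/300 = 0.40
  a_13 = 64/320 = 0.20, a_23 = 96/320 = 0.30, a_33 = 0/320 = 0.00, a_43 = 32/320 = 0.10
  a_14 = 0/600 = 0.00, a_24 = 0/600 = 0.00, a_34 = 150/600 = 0.25, a_44 = 150/600 = 0.25
I − A =
  [   0.95    -0.15    -0.20     0.00]
  [   0.00     0.90    -0.30     0.00]
  [  -0.25    -0.20     1.00    -0.25]
  [  -0.30    -0.40    -0.10     0.75]
Compute the cofactors C_ij = (−1)^(i+j)·(3×3 minor ij) of I−A; the adjugate is their transpose:
adj(I−A) = Cᵀ =
  [ 0.577500   0.158750   0.168750   0.056250]
  [ 0.078750   0.636250   0.213750   0.071250]
  [ 0.236250   0.276875   0.641250   0.213750]
  [ 0.304500   0.439750   0.267000   0.741750]
det(I−A) = Σ_j (I−A)_1j·C_1j = (0.95)(0.577500) + (-0.15)(0.078750) + (-0.20)(0.236250) + (0.00)(0.304500) = 0.4895625
(I − A)⁻¹ = adj(I−A) / det(I−A) ≈
  [   1.1796     0.3243     0.3447     0.1149]
  [   0.1609     1.2996     0.4366     0.1455]
  [   0.4826     0.5656     1.3098     0.4366]
  [   0.6220     0.8983     0.5454     1.5151]
x = (I − A)⁻¹ d = adj(I−A)·d / det(I−A), with det(I−A) = 0.4895625:
  x_1 = (0.577500·260 + 0.158750·250 + 0.168750·380 + 0.056250·320) / 0.4895625 = 271.9625 / 0.4895625 ≈ 555.5
  x_2 = (0.078750·260 + 0.636250·250 + 0.213750·380 + 0.071250·320) / 0.4895625 = 283.5625 / 0.4895625 ≈ 579.2
  x_3 = (0.236250·260 + 0.276875·250 + 0.641250·380 + 0.213750·320) / 0.4895625 = 442.71875 / 0.4895625 ≈ 904.3
  x_4 = (0.304500·260 + 0.439750·250 + 0.267000·380 + 0.741750·320) / 0.4895625 = 527.9275 / 0.4895625 ≈ 1078.4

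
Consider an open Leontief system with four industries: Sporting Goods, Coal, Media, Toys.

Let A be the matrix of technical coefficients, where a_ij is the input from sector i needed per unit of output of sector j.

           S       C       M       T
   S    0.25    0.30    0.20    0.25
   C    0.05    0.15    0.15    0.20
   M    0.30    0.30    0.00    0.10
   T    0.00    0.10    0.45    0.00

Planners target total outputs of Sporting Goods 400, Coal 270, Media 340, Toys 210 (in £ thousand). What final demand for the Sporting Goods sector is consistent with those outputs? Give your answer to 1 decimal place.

d_S = 98.5

I − A =
  [   0.75    -0.30    -0.20    -0.25]
  [  -0.05     0.85    -0.15    -0.20]
  [  -0.30    -0.30     1.00    -0.10]
  [   0.00    -0.10    -0.45     1.00]
d = (I − A) x:
  d_S = (+0.75)·400 + (-0.30)·270 + (-0.20)·340 + (-0.25)·210 = 98.5
  d_C = (-0.05)·400 + (+0.85)·270 + (-0.15)·340 + (-0.20)·210 = 116.5
  d_M = (-0.30)·400 + (-0.30)·270 + (+1.00)·340 + (-0.10)·210 = 118.0
  d_T = (+0.00)·400 + (-0.10)·270 + (-0.45)·340 + (+1.00)·210 = 30.0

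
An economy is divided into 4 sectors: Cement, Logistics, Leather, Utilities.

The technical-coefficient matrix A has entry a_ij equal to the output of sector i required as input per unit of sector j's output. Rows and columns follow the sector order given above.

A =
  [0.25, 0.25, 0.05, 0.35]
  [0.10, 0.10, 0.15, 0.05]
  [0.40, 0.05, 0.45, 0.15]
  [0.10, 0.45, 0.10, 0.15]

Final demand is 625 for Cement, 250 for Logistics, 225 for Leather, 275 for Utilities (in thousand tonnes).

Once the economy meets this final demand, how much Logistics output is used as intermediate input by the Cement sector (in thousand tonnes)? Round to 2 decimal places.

z_21 = 190.22

I − A =
  [   0.75    -0.25    -0.05    -0.35]
  [  -0.10     0.90    -0.15    -0.05]
  [  -0.40    -0.05     0.55    -0.15]
  [  -0.10    -0.45    -0.10     0.85]
Compute the cofactors C_ij = (−1)^(i+j)·(3×3 minor ij) of I−A; the adjugate is their transpose:
adj(I−A) = Cᵀ =
  [ 0.378125   0.207000   0.125375   0.190000]
  [ 0.103250   0.288375   0.102125   0.077500]
  [ 0.321750   0.232500   0.487125   0.232125]
  [ 0.137000   0.204375   0.126125   0.318625]
det(I−A) = Σ_j (I−A)_1j·C_1j = (0.75)(0.378125) + (-0.25)(0.103250) + (-0.05)(0.321750) + (-0.35)(0.137000) = 0.19374375
(I − A)⁻¹ = adj(I−A) / det(I−A) ≈
  [   1.9517     1.0684     0.6471     0.9807]
  [   0.5329     1.4884     0.5271     0.4000]
  [   1.6607     1.2000     2.5143     1.1981]
  [   0.7071     1.0549     0.6510     1.6446]
First solve x = (I − A)⁻¹ d = adj(I−A)·d / det(I−A); in particular x_1 = (0.378125·625 + 0.207000·250 + 0.125375·225 + 0.190000·275) / 0.19374375 = 368.5375 / 0.19374375 ≈ 1902.1904.
Intermediate flow from 2 to 1: z_21 = a_21 · x_1 = 0.10 × 368.5375 / 0.19374375 = 36.85375 / 0.19374375 ≈ 190.22.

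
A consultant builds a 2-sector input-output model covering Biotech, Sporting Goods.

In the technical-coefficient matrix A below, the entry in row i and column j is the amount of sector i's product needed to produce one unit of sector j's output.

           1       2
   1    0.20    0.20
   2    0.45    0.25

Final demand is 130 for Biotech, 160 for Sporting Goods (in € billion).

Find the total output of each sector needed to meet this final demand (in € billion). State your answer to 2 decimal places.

x_1 = 253.92, x_2 = 365.69

I − A =
  [   0.80    -0.20]
  [  -0.45     0.75]
det(I−A) = (0.80)(0.75) − (-0.20)(-0.45) = 0.5100
adj(I−A) = [[0.75, 0.20], [0.45, 0.80]]
(I − A)⁻¹ = adj(I−A) / det(I−A) ≈
  [   1.4706     0.3922]
  [   0.8824     1.5686]
x = (I − A)⁻¹ d = adj(I−A)·d / det(I−A), with det(I−A) = 0.5100:
  x_1 = (0.75·130 + 0.20·160) / 0.5100 = 129.50 / 0.5100 ≈ 253.92
  x_2 = (0.45·130 + 0.80·160) / 0.5100 = 186.50 / 0.5100 ≈ 365.69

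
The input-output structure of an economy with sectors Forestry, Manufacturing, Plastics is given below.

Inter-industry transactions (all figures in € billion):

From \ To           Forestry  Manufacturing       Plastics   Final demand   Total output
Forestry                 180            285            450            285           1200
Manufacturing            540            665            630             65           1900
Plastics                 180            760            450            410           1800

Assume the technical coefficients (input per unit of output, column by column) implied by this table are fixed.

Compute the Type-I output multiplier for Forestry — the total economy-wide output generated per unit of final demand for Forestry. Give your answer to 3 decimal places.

Technical coefficients a_ij = z_ij / X_j:
  a_11 = 180/1200 = 0.15, a_21 = 540/1200 = 0.45, a_31 = 180/1200 = 0.15
  a_12 = 285/1900 = 0.15, a_22 = 665/1900 = 0.35, a_32 = 760/1900 = 0.40
  a_13 = 450/1800 = 0.25, a_23 = 630/1800 = 0.35, a_33 = 450/1800 = 0.25
I − A =
  [   0.85    -0.15    -0.25]
  [  -0.45     0.65    -0.35]
  [  -0.15    -0.40     0.75]
Cofactors of I−A, C_ij = (−1)^(i+j)·(minor ij) (rows/columns in the sector order above):
  C_11 = (0.65)(0.75) − (-0.35)(-0.40) = 0.3475
  C_12 = −[(-0.45)(0.75) − (-0.35)(-0.15)] = 0.3900
  C_13 = (-0.45)(-0.40) − (0.65)(-0.15) = 0.2775
  C_21 = −[(-0.15)(0.75) − (-0.25)(-0.40)] = 0.2125
  C_22 = (0.85)(0.75) − (-0.25)(-0.15) = 0.6000
  C_23 = −[(0.85)(-0.40) − (-0.15)(-0.15)] = 0.3625
  C_31 = (-0.15)(-0.35) − (-0.25)(0.65) = 0.2150
  C_32 = −[(0.85)(-0.35) − (-0.25)(-0.45)] = 0.4100
  C_33 = (0.85)(0.65) − (-0.15)(-0.45) = 0.4850
det(I−A) = Σ_j (I−A)_1j·C_1j = (0.85)(0.3475) + (-0.15)(0.3900) + (-0.25)(0.2775) = 0.1675
adj(I−A) = Cᵀ =
  [ 0.3475   0.2125   0.2150]
  [ 0.3900   0.6000   0.4100]
  [ 0.2775   0.3625   0.4850]
(I − A)⁻¹ = adj(I−A) / det(I−A) ≈
  [   2.0746     1.2687     1.2836]
  [   2.3284     3.5821     2.4478]
  [   1.6567     2.1642     2.8955]
The output multiplier for sector j is the column-j sum of the Leontief inverse (I − A)⁻¹ = adj(I−A) / det(I−A).
Column 1 of adj(I−A): (0.3475, 0.3900, 0.2775); det(I−A) = 0.1675.
m_1 = (0.3475 + 0.3900 + 0.2775) / 0.1675 = 1.015 / 0.1675 ≈ 6.060.

m_1 = 6.060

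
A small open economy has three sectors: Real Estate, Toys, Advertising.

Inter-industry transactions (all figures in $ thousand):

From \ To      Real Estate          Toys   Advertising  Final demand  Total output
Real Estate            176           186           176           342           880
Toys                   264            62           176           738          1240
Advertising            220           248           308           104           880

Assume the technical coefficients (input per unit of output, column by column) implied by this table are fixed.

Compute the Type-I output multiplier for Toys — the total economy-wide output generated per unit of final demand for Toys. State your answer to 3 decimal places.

Technical coefficients a_ij = z_ij / X_j:
  a_11 = 176/880 = 0.20, a_21 = 264/880 = 0.30, a_31 = 220/880 = 0.25
  a_12 = 186/1240 = 0.15, a_22 = 62/1240 = 0.05, a_32 = 248/1240 = 0.20
  a_13 = 176/880 = 0.20, a_23 = 176/880 = 0.20, a_33 = 308/880 = 0.35
I − A =
  [   0.80    -0.15    -0.20]
  [  -0.30     0.95    -0.20]
  [  -0.25    -0.20     0.65]
Cofactors of I−A, C_ij = (−1)^(i+j)·(minor ij) (rows/columns in the sector order above):
  C_11 = (0.95)(0.65) − (-0.20)(-0.20) = 0.5775
  C_12 = −[(-0.30)(0.65) − (-0.20)(-0.25)] = 0.2450
  C_13 = (-0.30)(-0.20) − (0.95)(-0.25) = 0.2975
  C_21 = −[(-0.15)(0.65) − (-0.20)(-0.20)] = 0.1375
  C_22 = (0.80)(0.65) − (-0.20)(-0.25) = 0.4700
  C_23 = −[(0.80)(-0.20) − (-0.15)(-0.25)] = 0.1975
  C_31 = (-0.15)(-0.20) − (-0.20)(0.95) = 0.2200
  C_32 = −[(0.80)(-0.20) − (-0.20)(-0.30)] = 0.2200
  C_33 = (0.80)(0.95) − (-0.15)(-0.30) = 0.7150
det(I−A) = Σ_j (I−A)_1j·C_1j = (0.80)(0.5775) + (-0.15)(0.2450) + (-0.20)(0.2975) = 0.36575
adj(I−A) = Cᵀ =
  [ 0.5775   0.1375   0.2200]
  [ 0.2450   0.4700   0.2200]
  [ 0.2975   0.1975   0.7150]
(I − A)⁻¹ = adj(I−A) / det(I−A) ≈
  [   1.5789     0.3759     0.6015]
  [   0.6699     1.2850     0.6015]
  [   0.8134     0.5400     1.9549]
The output multiplier for sector j is the column-j sum of the Leontief inverse (I − A)⁻¹ = adj(I−A) / det(I−A).
Column 2 of adj(I−A): (0.1375, 0.4700, 0.1975); det(I−A) = 0.36575.
m_2 = (0.1375 + 0.4700 + 0.1975) / 0.36575 = 0.805 / 0.36575 ≈ 2.201.

m_2 = 2.201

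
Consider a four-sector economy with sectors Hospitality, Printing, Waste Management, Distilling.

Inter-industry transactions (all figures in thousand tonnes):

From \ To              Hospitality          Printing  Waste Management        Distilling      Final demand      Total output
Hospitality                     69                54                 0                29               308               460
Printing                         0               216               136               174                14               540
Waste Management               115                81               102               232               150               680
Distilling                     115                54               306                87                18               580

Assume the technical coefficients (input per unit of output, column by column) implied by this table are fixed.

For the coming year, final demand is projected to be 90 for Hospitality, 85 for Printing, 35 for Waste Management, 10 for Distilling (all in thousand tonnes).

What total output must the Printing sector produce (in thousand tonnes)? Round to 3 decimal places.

x_2 = 348.816

Technical coefficients a_ij = z_ij / X_j:
  a_11 = 69/460 = 0.15, a_21 = 0/460 = 0.00, a_31 = 115/460 = 0.25, a_41 = 115/460 = 0.25
  a_12 = 54/540 = 0.10, a_22 = 216/540 = 0.40, a_32 = 81/540 = 0.15, a_42 = 54/540 = 0.10
  a_13 = 0/680 = 0.00, a_23 = 136/680 = 0.20, a_33 = 102/680 = 0.15, a_43 = 306/680 = 0.45
  a_14 = 29/580 = 0.05, a_24 = 174/580 = 0.30, a_34 = 232/580 = 0.40, a_44 = 87/580 = 0.15
I − A =
  [   0.85    -0.10     0.00    -0.05]
  [   0.00     0.60    -0.20    -0.30]
  [  -0.25    -0.15     0.85    -0.40]
  [  -0.25    -0.10    -0.45     0.85]
Compute the cofactors C_ij = (−1)^(i+j)·(3×3 minor ij) of I−A; the adjugate is their transpose:
adj(I−A) = Cᵀ =
  [ 0.246250   0.061875   0.045000   0.057500]
  [ 0.160000   0.444875   0.256750   0.287250]
  [ 0.191250   0.173000   0.393000   0.257250]
  [ 0.192500   0.162125   0.251500   0.403000]
det(I−A) = Σ_j (I−A)_1j·C_1j = (0.85)(0.246250) + (-0.10)(0.160000) + (0.00)(0.191250) + (-0.05)(0.192500) = 0.1836875
(I − A)⁻¹ = adj(I−A) / det(I−A) ≈
  [   1.3406     0.3368     0.2450     0.3130]
  [   0.8710     2.4219     1.3978     1.5638]
  [   1.0412     0.9418     2.1395     1.4005]
  [   1.0480     0.8826     1.3692     2.1939]
x = (I − A)⁻¹ d = adj(I−A)·d / det(I−A), with det(I−A) = 0.1836875:
  x_1 = (0.246250·90 + 0.061875·85 + 0.045000·35 + 0.057500·10) / 0.1836875 = 29.571875 / 0.1836875 ≈ 160.990
  x_2 = (0.160000·90 + 0.444875·85 + 0.256750·35 + 0.287250·10) / 0.1836875 = 64.073125 / 0.1836875 ≈ 348.816
  x_3 = (0.191250·90 + 0.173000·85 + 0.393000·35 + 0.257250·10) / 0.1836875 = 48.245 / 0.1836875 ≈ 262.647
  x_4 = (0.192500·90 + 0.162125·85 + 0.251500·35 + 0.403000·10) / 0.1836875 = 43.938125 / 0.1836875 ≈ 239.200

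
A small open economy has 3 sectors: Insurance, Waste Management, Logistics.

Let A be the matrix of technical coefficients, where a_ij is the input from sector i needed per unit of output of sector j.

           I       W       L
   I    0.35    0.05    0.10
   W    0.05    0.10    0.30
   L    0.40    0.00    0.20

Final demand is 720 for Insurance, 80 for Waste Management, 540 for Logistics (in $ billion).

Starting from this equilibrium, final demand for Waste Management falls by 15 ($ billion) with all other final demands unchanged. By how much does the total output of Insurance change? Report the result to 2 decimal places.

Δx_I = -1.42

I − A =
  [   0.65    -0.05    -0.10]
  [  -0.05     0.90    -0.30]
  [  -0.40     0.00     0.80]
Cofactors of I−A, C_ij = (−1)^(i+j)·(minor ij) (rows/columns in the sector order above):
  C_11 = (0.90)(0.80) − (-0.30)(0.00) = 0.7200
  C_12 = −[(-0.05)(0.80) − (-0.30)(-0.40)] = 0.1600
  C_13 = (-0.05)(0.00) − (0.90)(-0.40) = 0.3600
  C_21 = −[(-0.05)(0.80) − (-0.10)(0.00)] = 0.0400
  C_22 = (0.65)(0.80) − (-0.10)(-0.40) = 0.4800
  C_23 = −[(0.65)(0.00) − (-0.05)(-0.40)] = 0.0200
  C_31 = (-0.05)(-0.30) − (-0.10)(0.90) = 0.1050
  C_32 = −[(0.65)(-0.30) − (-0.10)(-0.05)] = 0.2000
  C_33 = (0.65)(0.90) − (-0.05)(-0.05) = 0.5825
det(I−A) = Σ_j (I−A)_1j·C_1j = (0.65)(0.7200) + (-0.05)(0.1600) + (-0.10)(0.3600) = 0.4240
adj(I−A) = Cᵀ =
  [ 0.7200   0.0400   0.1050]
  [ 0.1600   0.4800   0.2000]
  [ 0.3600   0.0200   0.5825]
(I − A)⁻¹ = adj(I−A) / det(I−A) ≈
  [   1.6981     0.0943     0.2476]
  [   0.3774     1.1321     0.4717]
  [   0.8491     0.0472     1.3738]
Δx = (I − A)⁻¹ Δd with Δd having -15 in the Waste Management component and 0 elsewhere.
So Δx_I = L_IW · (-15), where L_IW = adj(I−A)_IW / det(I−A) = 0.0400 / 0.4240.
Δx_I = 0.0400 × (-15) / 0.4240 = -0.60 / 0.4240 ≈ -1.42.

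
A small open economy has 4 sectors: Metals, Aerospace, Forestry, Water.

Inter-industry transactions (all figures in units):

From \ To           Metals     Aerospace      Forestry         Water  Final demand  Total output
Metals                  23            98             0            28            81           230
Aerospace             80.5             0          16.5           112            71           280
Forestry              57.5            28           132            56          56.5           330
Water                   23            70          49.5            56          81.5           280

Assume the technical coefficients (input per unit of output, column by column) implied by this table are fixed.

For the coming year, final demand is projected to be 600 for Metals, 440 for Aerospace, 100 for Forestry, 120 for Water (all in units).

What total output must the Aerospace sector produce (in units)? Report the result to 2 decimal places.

x_2 = 1343.03

Technical coefficients a_ij = z_ij / X_j:
  a_11 = 23/230 = 0.10, a_21 = 80.5/230 = 0.35, a_31 = 57.5/230 = 0.25, a_41 = 23/230 = 0.10
  a_12 = 98/280 = 0.35, a_22 = 0/280 = 0.00, a_32 = 28/280 = 0.10, a_42 = 70/280 = 0.25
  a_13 = 0/330 = 0.00, a_23 = 16.5/330 = 0.05, a_33 = 132/330 = 0.40, a_43 = 49.5/330 = 0.15
  a_14 = 28/280 = 0.10, a_24 = 112/280 = 0.40, a_34 = 56/280 = 0.20, a_44 = 56/280 = 0.20
I − A =
  [   0.90    -0.35     0.00    -0.10]
  [  -0.35     1.00    -0.05    -0.40]
  [  -0.25    -0.10     0.60    -0.20]
  [  -0.10    -0.25    -0.15     0.80]
Compute the cofactors C_ij = (−1)^(i+j)·(3×3 minor ij) of I−A; the adjugate is their transpose:
adj(I−A) = Cᵀ =
  [ 0.377500   0.174000   0.051250   0.147000]
  [ 0.207500   0.395250   0.094750   0.247250]
  [ 0.244500   0.199250   0.499250   0.255000]
  [ 0.157875   0.182625   0.129625   0.457625]
det(I−A) = Σ_j (I−A)_1j·C_1j = (0.90)(0.377500) + (-0.35)(0.207500) + (0.00)(0.244500) + (-0.10)(0.157875) = 0.2513375
(I − A)⁻¹ = adj(I−A) / det(I−A) ≈
  [   1.5020     0.6923     0.2039     0.5849]
  [   0.8256     1.5726     0.3770     0.9837]
  [   0.9728     0.7928     1.9864     1.0146]
  [   0.6281     0.7266     0.5157     1.8208]
x = (I − A)⁻¹ d = adj(I−A)·d / det(I−A), with det(I−A) = 0.2513375:
  x_1 = (0.377500·600 + 0.174000·440 + 0.051250·100 + 0.147000·120) / 0.2513375 = 325.825 / 0.2513375 ≈ 1296.36
  x_2 = (0.207500·600 + 0.395250·440 + 0.094750·100 + 0.247250·120) / 0.2513375 = 337.555 / 0.2513375 ≈ 1343.03
  x_3 = (0.244500·600 + 0.199250·440 + 0.499250·100 + 0.255000·120) / 0.2513375 = 314.895 / 0.2513375 ≈ 1252.88
  x_4 = (0.157875·600 + 0.182625·440 + 0.129625·100 + 0.457625·120) / 0.2513375 = 242.9575 / 0.2513375 ≈ 966.66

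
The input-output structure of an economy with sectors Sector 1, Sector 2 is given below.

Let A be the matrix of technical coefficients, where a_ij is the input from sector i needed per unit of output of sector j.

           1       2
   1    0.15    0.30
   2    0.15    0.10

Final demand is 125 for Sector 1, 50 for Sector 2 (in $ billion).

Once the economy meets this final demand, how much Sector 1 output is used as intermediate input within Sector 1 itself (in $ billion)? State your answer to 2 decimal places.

I − A =
  [   0.85    -0.30]
  [  -0.15     0.90]
det(I−A) = (0.85)(0.90) − (-0.30)(-0.15) = 0.7200
adj(I−A) = [[0.90, 0.30], [0.15, 0.85]]
(I − A)⁻¹ = adj(I−A) / det(I−A) ≈
  [   1.2500     0.4167]
  [   0.2083     1.1806]
First solve x = (I − A)⁻¹ d = adj(I−A)·d / det(I−A); in particular x_1 = (0.90·125 + 0.30·50) / 0.7200 = 127.50 / 0.7200 ≈ 177.0833.
Intermediate flow from 1 to 1: z_11 = a_11 · x_1 = 0.15 × 127.50 / 0.7200 = 19.125 / 0.7200 ≈ 26.56.

z_11 = 26.56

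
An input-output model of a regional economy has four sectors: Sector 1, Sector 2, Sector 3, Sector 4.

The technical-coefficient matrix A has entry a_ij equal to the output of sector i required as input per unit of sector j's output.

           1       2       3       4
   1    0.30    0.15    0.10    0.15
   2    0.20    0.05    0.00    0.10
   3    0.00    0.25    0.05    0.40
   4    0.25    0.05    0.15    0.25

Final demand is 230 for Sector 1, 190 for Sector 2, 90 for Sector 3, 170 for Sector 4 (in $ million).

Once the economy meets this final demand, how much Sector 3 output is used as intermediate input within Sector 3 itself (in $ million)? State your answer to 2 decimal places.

I − A =
  [   0.70    -0.15    -0.10    -0.15]
  [  -0.20     0.95     0.00    -0.10]
  [   0.00    -0.25     0.95    -0.40]
  [  -0.25    -0.05    -0.15     0.75]
Compute the cofactors C_ij = (−1)^(i+j)·(3×3 minor ij) of I−A; the adjugate is their transpose:
adj(I−A) = Cᵀ =
  [ 0.611375   0.131375   0.094375   0.190125]
  [ 0.154250   0.411125   0.032500   0.103000]
  [ 0.142750   0.150875   0.431875   0.279000]
  [ 0.242625   0.101375   0.120000   0.598250]
det(I−A) = Σ_j (I−A)_1j·C_1j = (0.70)(0.611375) + (-0.15)(0.154250) + (-0.10)(0.142750) + (-0.15)(0.242625) = 0.35415625
(I − A)⁻¹ = adj(I−A) / det(I−A) ≈
  [   1.7263     0.3710     0.2665     0.5368]
  [   0.4355     1.1609     0.0918     0.2908]
  [   0.4031     0.4260     1.2194     0.7878]
  [   0.6851     0.2862     0.3388     1.6892]
First solve x = (I − A)⁻¹ d = adj(I−A)·d / det(I−A); in particular x_3 = (0.142750·230 + 0.150875·190 + 0.431875·90 + 0.279000·170) / 0.35415625 = 147.7975 / 0.35415625 ≈ 417.3229.
Intermediate flow from 3 to 3: z_33 = a_33 · x_3 = 0.05 × 147.7975 / 0.35415625 = 7.389875 / 0.35415625 ≈ 20.87.

z_33 = 20.87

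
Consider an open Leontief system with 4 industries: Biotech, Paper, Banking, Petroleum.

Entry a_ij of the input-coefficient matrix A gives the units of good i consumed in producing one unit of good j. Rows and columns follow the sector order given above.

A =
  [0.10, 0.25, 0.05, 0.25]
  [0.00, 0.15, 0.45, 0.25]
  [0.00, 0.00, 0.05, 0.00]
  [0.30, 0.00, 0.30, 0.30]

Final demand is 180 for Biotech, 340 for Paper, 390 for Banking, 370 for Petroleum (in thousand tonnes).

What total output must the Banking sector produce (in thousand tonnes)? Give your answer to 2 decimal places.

x_3 = 410.53

I − A =
  [   0.90    -0.25    -0.05    -0.25]
  [   0.00     0.85    -0.45    -0.25]
  [   0.00     0.00     0.95     0.00]
  [  -0.30     0.00    -0.30     0.70]
Compute the cofactors C_ij = (−1)^(i+j)·(3×3 minor ij) of I−A; the adjugate is their transpose:
adj(I−A) = Cᵀ =
  [ 0.56525   0.16625   0.19100   0.26125]
  [ 0.07125   0.52725   0.32100   0.21375]
  [ 0.00000   0.00000   0.45300   0.00000]
  [ 0.24225   0.07125   0.27600   0.72675]
det(I−A) = Σ_j (I−A)_1j·C_1j = (0.90)(0.56525) + (-0.25)(0.07125) + (-0.05)(0.00000) + (-0.25)(0.24225) = 0.43035
(I − A)⁻¹ = adj(I−A) / det(I−A) ≈
  [   1.3135     0.3863     0.4438     0.6071]
  [   0.1656     1.2252     0.7459     0.4967]
  [   0.0000     0.0000     1.0526     0.0000]
  [   0.5629     0.1656     0.6413     1.6887]
x = (I − A)⁻¹ d = adj(I−A)·d / det(I−A), with det(I−A) = 0.43035:
  x_1 = (0.56525·180 + 0.16625·340 + 0.19100·390 + 0.26125·370) / 0.43035 = 329.4225 / 0.43035 ≈ 765.48
  x_2 = (0.07125·180 + 0.52725·340 + 0.32100·390 + 0.21375·370) / 0.43035 = 396.3675 / 0.43035 ≈ 921.04
  x_3 = (0.00000·180 + 0.00000·340 + 0.45300·390 + 0.00000·370) / 0.43035 = 176.67 / 0.43035 ≈ 410.53
  x_4 = (0.24225·180 + 0.07125·340 + 0.27600·390 + 0.72675·370) / 0.43035 = 444.3675 / 0.43035 ≈ 1032.57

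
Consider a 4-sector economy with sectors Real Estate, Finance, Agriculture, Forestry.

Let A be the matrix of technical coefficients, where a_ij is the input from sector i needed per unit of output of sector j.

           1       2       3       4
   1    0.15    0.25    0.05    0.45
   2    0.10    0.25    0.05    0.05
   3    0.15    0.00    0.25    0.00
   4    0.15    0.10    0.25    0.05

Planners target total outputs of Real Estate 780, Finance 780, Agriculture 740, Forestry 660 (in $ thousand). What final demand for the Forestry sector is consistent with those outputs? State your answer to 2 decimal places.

I − A =
  [   0.85    -0.25    -0.05    -0.45]
  [  -0.10     0.75    -0.05    -0.05]
  [  -0.15     0.00     0.75     0.00]
  [  -0.15    -0.10    -0.25     0.95]
d = (I − A) x:
  d_1 = (+0.85)·780 + (-0.25)·780 + (-0.05)·740 + (-0.45)·660 = 134.00
  d_2 = (-0.10)·780 + (+0.75)·780 + (-0.05)·740 + (-0.05)·660 = 437.00
  d_3 = (-0.15)·780 + (+0.00)·780 + (+0.75)·740 + (+0.00)·660 = 438.00
  d_4 = (-0.15)·780 + (-0.10)·780 + (-0.25)·740 + (+0.95)·660 = 247.00

d_4 = 247.00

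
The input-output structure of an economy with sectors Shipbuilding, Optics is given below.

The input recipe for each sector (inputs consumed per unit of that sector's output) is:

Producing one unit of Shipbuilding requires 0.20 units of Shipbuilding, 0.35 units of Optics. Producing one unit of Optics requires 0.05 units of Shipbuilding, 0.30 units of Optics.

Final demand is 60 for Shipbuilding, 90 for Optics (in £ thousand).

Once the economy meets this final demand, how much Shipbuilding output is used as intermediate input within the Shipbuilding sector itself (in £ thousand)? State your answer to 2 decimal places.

I − A =
  [   0.80    -0.05]
  [  -0.35     0.70]
det(I−A) = (0.80)(0.70) − (-0.05)(-0.35) = 0.5425
adj(I−A) = [[0.70, 0.05], [0.35, 0.80]]
(I − A)⁻¹ = adj(I−A) / det(I−A) ≈
  [   1.2903     0.0922]
  [   0.6452     1.4747]
First solve x = (I − A)⁻¹ d = adj(I−A)·d / det(I−A); in particular x_S = (0.70·60 + 0.05·90) / 0.5425 = 46.50 / 0.5425 ≈ 85.7143.
Intermediate flow from S to S: z_SS = a_SS · x_S = 0.20 × 46.50 / 0.5425 = 9.30 / 0.5425 ≈ 17.14.

z_SS = 17.14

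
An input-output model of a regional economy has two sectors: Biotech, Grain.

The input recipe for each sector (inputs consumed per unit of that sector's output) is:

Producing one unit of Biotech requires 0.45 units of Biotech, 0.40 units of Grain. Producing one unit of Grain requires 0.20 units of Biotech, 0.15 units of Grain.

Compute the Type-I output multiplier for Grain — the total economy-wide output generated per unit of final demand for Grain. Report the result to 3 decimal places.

I − A =
  [   0.55    -0.20]
  [  -0.40     0.85]
det(I−A) = (0.55)(0.85) − (-0.20)(-0.40) = 0.3875
adj(I−A) = [[0.85, 0.20], [0.40, 0.55]]
(I − A)⁻¹ = adj(I−A) / det(I−A) ≈
  [   2.1935     0.5161]
  [   1.0323     1.4194]
The output multiplier for sector j is the column-j sum of the Leontief inverse (I − A)⁻¹ = adj(I−A) / det(I−A).
Column G of adj(I−A): (0.20, 0.55); det(I−A) = 0.3875.
m_G = (0.20 + 0.55) / 0.3875 = 0.75 / 0.3875 ≈ 1.935.

m_G = 1.935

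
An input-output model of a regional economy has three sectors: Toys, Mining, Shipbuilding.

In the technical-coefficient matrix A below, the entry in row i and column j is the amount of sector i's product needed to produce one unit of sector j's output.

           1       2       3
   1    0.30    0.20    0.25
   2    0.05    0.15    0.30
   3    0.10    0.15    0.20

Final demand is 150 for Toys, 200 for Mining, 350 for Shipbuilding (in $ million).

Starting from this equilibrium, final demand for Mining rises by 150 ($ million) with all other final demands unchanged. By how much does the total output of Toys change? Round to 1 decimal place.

I − A =
  [   0.70    -0.20    -0.25]
  [  -0.05     0.85    -0.30]
  [  -0.10    -0.15     0.80]
Cofactors of I−A, C_ij = (−1)^(i+j)·(minor ij) (rows/columns in the sector order above):
  C_11 = (0.85)(0.80) − (-0.30)(-0.15) = 0.6350
  C_12 = −[(-0.05)(0.80) − (-0.30)(-0.10)] = 0.0700
  C_13 = (-0.05)(-0.15) − (0.85)(-0.10) = 0.0925
  C_21 = −[(-0.20)(0.80) − (-0.25)(-0.15)] = 0.1975
  C_22 = (0.70)(0.80) − (-0.25)(-0.10) = 0.5350
  C_23 = −[(0.70)(-0.15) − (-0.20)(-0.10)] = 0.1250
  C_31 = (-0.20)(-0.30) − (-0.25)(0.85) = 0.2725
  C_32 = −[(0.70)(-0.30) − (-0.25)(-0.05)] = 0.2225
  C_33 = (0.70)(0.85) − (-0.20)(-0.05) = 0.5850
det(I−A) = Σ_j (I−A)_1j·C_1j = (0.70)(0.6350) + (-0.20)(0.0700) + (-0.25)(0.0925) = 0.407375
adj(I−A) = Cᵀ =
  [ 0.6350   0.1975   0.2725]
  [ 0.0700   0.5350   0.2225]
  [ 0.0925   0.1250   0.5850]
(I − A)⁻¹ = adj(I−A) / det(I−A) ≈
  [   1.5588     0.4848     0.6689]
  [   0.1718     1.3133     0.5462]
  [   0.2271     0.3068     1.4360]
Δx = (I − A)⁻¹ Δd with Δd having +150 in the Mining component and 0 elsewhere.
So Δx_1 = L_12 · (+150), where L_12 = adj(I−A)_12 / det(I−A) = 0.1975 / 0.407375.
Δx_1 = 0.1975 × (+150) / 0.407375 = 29.625 / 0.407375 ≈ 72.7.

Δx_1 = 72.7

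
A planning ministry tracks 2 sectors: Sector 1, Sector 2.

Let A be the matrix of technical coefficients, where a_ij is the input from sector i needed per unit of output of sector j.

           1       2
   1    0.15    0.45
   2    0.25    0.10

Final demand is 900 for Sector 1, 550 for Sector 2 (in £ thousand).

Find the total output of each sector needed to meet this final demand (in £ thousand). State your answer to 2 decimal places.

x_1 = 1620.69, x_2 = 1061.30

I − A =
  [   0.85    -0.45]
  [  -0.25     0.90]
det(I−A) = (0.85)(0.90) − (-0.45)(-0.25) = 0.6525
adj(I−A) = [[0.90, 0.45], [0.25, 0.85]]
(I − A)⁻¹ = adj(I−A) / det(I−A) ≈
  [   1.3793     0.6897]
  [   0.3831     1.3027]
x = (I − A)⁻¹ d = adj(I−A)·d / det(I−A), with det(I−A) = 0.6525:
  x_1 = (0.90·900 + 0.45·550) / 0.6525 = 1057.50 / 0.6525 ≈ 1620.69
  x_2 = (0.25·900 + 0.85·550) / 0.6525 = 692.50 / 0.6525 ≈ 1061.30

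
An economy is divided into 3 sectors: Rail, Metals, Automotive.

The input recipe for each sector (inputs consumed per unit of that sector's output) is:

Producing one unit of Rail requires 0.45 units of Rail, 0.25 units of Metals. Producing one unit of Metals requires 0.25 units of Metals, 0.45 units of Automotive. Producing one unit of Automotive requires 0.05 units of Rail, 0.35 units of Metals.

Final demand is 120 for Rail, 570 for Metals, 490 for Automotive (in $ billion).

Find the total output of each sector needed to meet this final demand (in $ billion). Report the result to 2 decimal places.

I − A =
  [   0.55     0.00    -0.05]
  [  -0.25     0.75    -0.35]
  [   0.00    -0.45     1.00]
Cofactors of I−A, C_ij = (−1)^(i+j)·(minor ij) (rows/columns in the sector order above):
  C_11 = (0.75)(1.00) − (-0.35)(-0.45) = 0.5925
  C_12 = −[(-0.25)(1.00) − (-0.35)(0.00)] = 0.2500
  C_13 = (-0.25)(-0.45) − (0.75)(0.00) = 0.1125
  C_21 = −[(0.00)(1.00) − (-0.05)(-0.45)] = 0.0225
  C_22 = (0.55)(1.00) − (-0.05)(0.00) = 0.5500
  C_23 = −[(0.55)(-0.45) − (0.00)(0.00)] = 0.2475
  C_31 = (0.00)(-0.35) − (-0.05)(0.75) = 0.0375
  C_32 = −[(0.55)(-0.35) − (-0.05)(-0.25)] = 0.2050
  C_33 = (0.55)(0.75) − (0.00)(-0.25) = 0.4125
det(I−A) = Σ_j (I−A)_1j·C_1j = (0.55)(0.5925) + (0.00)(0.2500) + (-0.05)(0.1125) = 0.32025
adj(I−A) = Cᵀ =
  [ 0.5925   0.0225   0.0375]
  [ 0.2500   0.5500   0.2050]
  [ 0.1125   0.2475   0.4125]
(I − A)⁻¹ = adj(I−A) / det(I−A) ≈
  [   1.8501     0.0703     0.1171]
  [   0.7806     1.7174     0.6401]
  [   0.3513     0.7728     1.2881]
x = (I − A)⁻¹ d = adj(I−A)·d / det(I−A), with det(I−A) = 0.32025:
  x_R = (0.5925·120 + 0.0225·570 + 0.0375·490) / 0.32025 = 102.30 / 0.32025 ≈ 319.44
  x_M = (0.2500·120 + 0.5500·570 + 0.2050·490) / 0.32025 = 443.95 / 0.32025 ≈ 1386.26
  x_A = (0.1125·120 + 0.2475·570 + 0.4125·490) / 0.32025 = 356.70 / 0.32025 ≈ 1113.82

x_R = 319.44, x_M = 1386.26, x_A = 1113.82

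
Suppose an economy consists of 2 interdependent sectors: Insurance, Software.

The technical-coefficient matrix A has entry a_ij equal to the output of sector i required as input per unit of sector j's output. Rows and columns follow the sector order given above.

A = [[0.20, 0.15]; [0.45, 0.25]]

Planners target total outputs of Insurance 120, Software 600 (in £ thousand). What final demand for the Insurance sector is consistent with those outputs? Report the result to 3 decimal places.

I − A =
  [   0.80    -0.15]
  [  -0.45     0.75]
d = (I − A) x:
  d_1 = (+0.80)·120 + (-0.15)·600 = 6.000
  d_2 = (-0.45)·120 + (+0.75)·600 = 396.000

d_1 = 6.000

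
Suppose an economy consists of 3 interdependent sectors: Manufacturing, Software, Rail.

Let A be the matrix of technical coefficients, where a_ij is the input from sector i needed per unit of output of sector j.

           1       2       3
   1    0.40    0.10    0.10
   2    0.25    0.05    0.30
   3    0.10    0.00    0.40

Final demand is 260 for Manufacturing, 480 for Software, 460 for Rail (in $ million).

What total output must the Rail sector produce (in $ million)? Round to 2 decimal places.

I − A =
  [   0.60    -0.10    -0.10]
  [  -0.25     0.95    -0.30]
  [  -0.10     0.00     0.60]
Cofactors of I−A, C_ij = (−1)^(i+j)·(minor ij) (rows/columns in the sector order above):
  C_11 = (0.95)(0.60) − (-0.30)(0.00) = 0.5700
  C_12 = −[(-0.25)(0.60) − (-0.30)(-0.10)] = 0.1800
  C_13 = (-0.25)(0.00) − (0.95)(-0.10) = 0.0950
  C_21 = −[(-0.10)(0.60) − (-0.10)(0.00)] = 0.0600
  C_22 = (0.60)(0.60) − (-0.10)(-0.10) = 0.3500
  C_23 = −[(0.60)(0.00) − (-0.10)(-0.10)] = 0.0100
  C_31 = (-0.10)(-0.30) − (-0.10)(0.95) = 0.1250
  C_32 = −[(0.60)(-0.30) − (-0.10)(-0.25)] = 0.2050
  C_33 = (0.60)(0.95) − (-0.10)(-0.25) = 0.5450
det(I−A) = Σ_j (I−A)_1j·C_1j = (0.60)(0.5700) + (-0.10)(0.1800) + (-0.10)(0.0950) = 0.3145
adj(I−A) = Cᵀ =
  [ 0.5700   0.0600   0.1250]
  [ 0.1800   0.3500   0.2050]
  [ 0.0950   0.0100   0.5450]
(I − A)⁻¹ = adj(I−A) / det(I−A) ≈
  [   1.8124     0.1908     0.3975]
  [   0.5723     1.1129     0.6518]
  [   0.3021     0.0318     1.7329]
x = (I − A)⁻¹ d = adj(I−A)·d / det(I−A), with det(I−A) = 0.3145:
  x_1 = (0.5700·260 + 0.0600·480 + 0.1250·460) / 0.3145 = 234.50 / 0.3145 ≈ 745.63
  x_2 = (0.1800·260 + 0.3500·480 + 0.2050·460) / 0.3145 = 309.10 / 0.3145 ≈ 982.83
  x_3 = (0.0950·260 + 0.0100·480 + 0.5450·460) / 0.3145 = 280.20 / 0.3145 ≈ 890.94

x_3 = 890.94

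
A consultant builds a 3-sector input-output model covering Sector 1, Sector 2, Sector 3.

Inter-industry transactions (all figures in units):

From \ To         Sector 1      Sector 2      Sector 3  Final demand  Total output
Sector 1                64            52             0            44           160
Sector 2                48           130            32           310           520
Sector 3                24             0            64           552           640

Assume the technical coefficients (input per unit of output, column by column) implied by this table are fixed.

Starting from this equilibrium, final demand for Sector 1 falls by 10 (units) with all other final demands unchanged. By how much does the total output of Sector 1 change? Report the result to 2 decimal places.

Technical coefficients a_ij = z_ij / X_j:
  a_11 = 64/160 = 0.40, a_21 = 48/160 = 0.30, a_31 = 24/160 = 0.15
  a_12 = 52/520 = 0.10, a_22 = 130/520 = 0.25, a_32 = 0/520 = 0.00
  a_13 = 0/640 = 0.00, a_23 = 32/640 = 0.05, a_33 = 64/640 = 0.10
I − A =
  [   0.60    -0.10     0.00]
  [  -0.30     0.75    -0.05]
  [  -0.15     0.00     0.90]
Cofactors of I−A, C_ij = (−1)^(i+j)·(minor ij) (rows/columns in the sector order above):
  C_11 = (0.75)(0.90) − (-0.05)(0.00) = 0.6750
  C_12 = −[(-0.30)(0.90) − (-0.05)(-0.15)] = 0.2775
  C_13 = (-0.30)(0.00) − (0.75)(-0.15) = 0.1125
  C_21 = −[(-0.10)(0.90) − (0.00)(0.00)] = 0.0900
  C_22 = (0.60)(0.90) − (0.00)(-0.15) = 0.5400
  C_23 = −[(0.60)(0.00) − (-0.10)(-0.15)] = 0.0150
  C_31 = (-0.10)(-0.05) − (0.00)(0.75) = 0.0050
  C_32 = −[(0.60)(-0.05) − (0.00)(-0.30)] = 0.0300
  C_33 = (0.60)(0.75) − (-0.10)(-0.30) = 0.4200
det(I−A) = Σ_j (I−A)_1j·C_1j = (0.60)(0.6750) + (-0.10)(0.2775) + (0.00)(0.1125) = 0.37725
adj(I−A) = Cᵀ =
  [ 0.6750   0.0900   0.0050]
  [ 0.2775   0.5400   0.0300]
  [ 0.1125   0.0150   0.4200]
(I − A)⁻¹ = adj(I−A) / det(I−A) ≈
  [   1.7893     0.2386     0.0133]
  [   0.7356     1.4314     0.0795]
  [   0.2982     0.0398     1.1133]
Δx = (I − A)⁻¹ Δd with Δd having -10 in the Sector 1 component and 0 elsewhere.
So Δx_1 = L_11 · (-10), where L_11 = adj(I−A)_11 / det(I−A) = 0.6750 / 0.37725.
Δx_1 = 0.6750 × (-10) / 0.37725 = -6.75 / 0.37725 ≈ -17.89.

Δx_1 = -17.89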